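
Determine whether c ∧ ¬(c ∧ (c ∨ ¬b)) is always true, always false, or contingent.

always false

c ∧ ¬(c ∧ (c ∨ ¬b))
= c ∧ ¬c   [absorption]
= False   [complement]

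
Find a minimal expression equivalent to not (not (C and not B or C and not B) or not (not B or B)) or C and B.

not (not (C and not B or C and not B) or not (not B or B)) or C and B
= not (not (C and not B) or not (not B or B)) or C and B
= C and not B and (not B or B) or C and B
= C and not B or C and B
= C

C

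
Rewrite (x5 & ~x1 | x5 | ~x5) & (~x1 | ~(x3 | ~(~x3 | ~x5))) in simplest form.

(x5 & ~x1 | x5 | ~x5) & (~x1 | ~(x3 | ~(~x3 | ~x5)))
= (x5 | ~x5) & (~x1 | ~(x3 | ~(~x3 | ~x5)))   (absorption)
= ~x1 | ~(x3 | ~(~x3 | ~x5))   (complement / identity)
= ~x1 | ~(x3 | x3 & x5)   (De Morgan)
= ~x1 | ~x3   (absorption)

~x1 | ~x3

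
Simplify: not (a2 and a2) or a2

True

not (a2 and a2) or a2
= not a2 or a2   — idempotence
= True   — complement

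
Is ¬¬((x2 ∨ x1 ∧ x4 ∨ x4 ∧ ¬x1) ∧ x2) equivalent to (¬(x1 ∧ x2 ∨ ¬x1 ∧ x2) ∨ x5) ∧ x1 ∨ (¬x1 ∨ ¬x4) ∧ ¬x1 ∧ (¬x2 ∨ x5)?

No

E1: ¬¬((x2 ∨ x1 ∧ x4 ∨ x4 ∧ ¬x1) ∧ x2)
    = ¬¬((x2 ∨ x4) ∧ x2)   (distribution)
    = ¬¬x2   (absorption)
    = x2   (double negation)
E2: (¬(x1 ∧ x2 ∨ ¬x1 ∧ x2) ∨ x5) ∧ x1 ∨ (¬x1 ∨ ¬x4) ∧ ¬x1 ∧ (¬x2 ∨ x5)
    = (¬x2 ∨ x5) ∧ x1 ∨ (¬x1 ∨ ¬x4) ∧ ¬x1 ∧ (¬x2 ∨ x5)   (distribution)
    = (¬x2 ∨ x5) ∧ x1 ∨ ¬x1 ∧ (¬x2 ∨ x5)   (absorption)
    = ¬x2 ∨ x5   (distribution)
These differ: at x1=1, x2=0, x4=0, x5=1, E1 = 0 but E2 = 1.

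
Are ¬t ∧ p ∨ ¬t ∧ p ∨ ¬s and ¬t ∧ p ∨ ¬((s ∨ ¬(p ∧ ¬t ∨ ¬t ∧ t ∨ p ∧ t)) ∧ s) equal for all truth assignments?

E1: ¬t ∧ p ∨ ¬t ∧ p ∨ ¬s
    = ¬t ∧ p ∨ ¬s
E2: ¬t ∧ p ∨ ¬((s ∨ ¬(p ∧ ¬t ∨ ¬t ∧ t ∨ p ∧ t)) ∧ s)
    = ¬t ∧ p ∨ ¬((s ∨ ¬(p ∧ ¬t ∨ p ∧ t)) ∧ s)
    = ¬t ∧ p ∨ ¬((s ∨ ¬p) ∧ s)
    = ¬t ∧ p ∨ ¬s
Both reduce to ¬t ∧ p ∨ ¬s, so they are equivalent.

Yes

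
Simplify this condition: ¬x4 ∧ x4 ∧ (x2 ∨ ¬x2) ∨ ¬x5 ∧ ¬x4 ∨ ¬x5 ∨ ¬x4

¬x5 ∨ ¬x4

¬x4 ∧ x4 ∧ (x2 ∨ ¬x2) ∨ ¬x5 ∧ ¬x4 ∨ ¬x5 ∨ ¬x4
= ¬x4 ∧ x4 ∧ (x2 ∨ ¬x2) ∨ ¬x5 ∨ ¬x4   — absorption
= ¬x4 ∧ x4 ∨ ¬x5 ∨ ¬x4   — complement / identity
= ¬x5 ∨ ¬x4   — complement / identity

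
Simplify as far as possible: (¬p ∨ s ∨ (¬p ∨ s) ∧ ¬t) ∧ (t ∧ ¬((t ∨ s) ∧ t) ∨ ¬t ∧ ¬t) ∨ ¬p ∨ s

¬p ∨ s

(¬p ∨ s ∨ (¬p ∨ s) ∧ ¬t) ∧ (t ∧ ¬((t ∨ s) ∧ t) ∨ ¬t ∧ ¬t) ∨ ¬p ∨ s
= (¬p ∨ s ∨ (¬p ∨ s) ∧ ¬t) ∧ (t ∧ ¬t ∨ ¬t ∧ ¬t) ∨ ¬p ∨ s   [absorption]
= (¬p ∨ s) ∧ (t ∧ ¬t ∨ ¬t ∧ ¬t) ∨ ¬p ∨ s   [absorption]
= (¬p ∨ s) ∧ ¬t ∨ ¬p ∨ s   [distribution]
= ¬p ∨ s   [absorption]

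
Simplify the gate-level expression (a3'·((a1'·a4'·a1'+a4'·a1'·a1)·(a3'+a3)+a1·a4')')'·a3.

(a3'·((a1'·a4'·a1'+a4'·a1'·a1)·(a3'+a3)+a1·a4')')'·a3
= (a3+(a1'·a4'·a1'+a4'·a1'·a1)·(a3'+a3)+a1·a4')·a3
= (a3+a4'·a1'·(a3'+a3)+a1·a4')·a3
= (a3+a4'·a1'+a1·a4')·a3
= (a3+a4')·a3
= a3

a3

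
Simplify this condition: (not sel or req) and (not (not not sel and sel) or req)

(not sel or req) and (not (not not sel and sel) or req)
= (not sel or req) and (not (sel and sel) or req)   — double negation
= (not sel or req) and (not sel or req)   — idempotence
= not sel or req   — idempotence

not sel or req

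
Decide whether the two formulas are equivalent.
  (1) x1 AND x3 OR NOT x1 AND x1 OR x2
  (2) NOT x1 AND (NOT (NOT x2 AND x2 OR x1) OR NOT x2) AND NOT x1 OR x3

E1: x1 AND x3 OR NOT x1 AND x1 OR x2
    = x1 AND x3 OR x2   — complement / identity
E2: NOT x1 AND (NOT (NOT x2 AND x2 OR x1) OR NOT x2) AND NOT x1 OR x3
    = NOT x1 AND (NOT x1 OR NOT x2) AND NOT x1 OR x3   — complement / identity
    = NOT x1 AND NOT x1 OR x3   — absorption
    = NOT x1 OR x3   — idempotence
These differ: at x1=0, x2=0, x3=0, E1 = 0 but E2 = 1.

No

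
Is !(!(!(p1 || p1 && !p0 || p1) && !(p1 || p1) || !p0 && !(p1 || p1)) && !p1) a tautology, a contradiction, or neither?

!(!(!(p1 || p1 && !p0 || p1) && !(p1 || p1) || !p0 && !(p1 || p1)) && !p1)
= !(!(!(p1 || p1) && !(p1 || p1) || !p0 && !(p1 || p1)) && !p1)   [absorption]
= !(!((!(p1 || p1) || !p0) && !(p1 || p1)) && !p1)   [distribution]
= !(!!(p1 || p1) && !p1)   [absorption]
= !(!!p1 && !p1)   [idempotence]
= !p1 || p1   [De Morgan]
= true   [complement]

tautology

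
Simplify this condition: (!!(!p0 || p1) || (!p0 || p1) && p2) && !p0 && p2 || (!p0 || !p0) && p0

!p0 && p2

(!!(!p0 || p1) || (!p0 || p1) && p2) && !p0 && p2 || (!p0 || !p0) && p0
= (!p0 || p1 || (!p0 || p1) && p2) && !p0 && p2 || (!p0 || !p0) && p0   [double negation]
= (!p0 || p1 || (!p0 || p1) && p2) && !p0 && p2 || !p0 && p0   [idempotence]
= (!p0 || p1) && !p0 && p2 || !p0 && p0   [absorption]
= (!p0 || p1) && !p0 && p2   [complement / identity]
= !p0 && p2   [absorption]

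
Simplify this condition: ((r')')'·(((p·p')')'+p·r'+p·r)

((r')')'·(((p·p')')'+p·r'+p·r)
= ((r')')'·(((p·p')')'+p)   [distribution]
= ((r')')'·(p·p'+p)   [double negation]
= ((r')')'·p   [complement / identity]
= r'·p   [double negation]

r'·p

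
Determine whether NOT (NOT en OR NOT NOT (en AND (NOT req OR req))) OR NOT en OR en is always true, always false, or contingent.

always true

NOT (NOT en OR NOT NOT (en AND (NOT req OR req))) OR NOT en OR en
= en AND NOT (en AND (NOT req OR req)) OR NOT en OR en   — De Morgan
= en AND NOT en OR NOT en OR en   — complement / identity
= NOT en OR en   — complement / identity
= TRUE   — complement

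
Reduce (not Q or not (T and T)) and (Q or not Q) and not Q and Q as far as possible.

(not Q or not (T and T)) and (Q or not Q) and not Q and Q
= (not Q or not T) and (Q or not Q) and not Q and Q
= (not Q or not T) and not Q and Q
= not Q and Q
= False

False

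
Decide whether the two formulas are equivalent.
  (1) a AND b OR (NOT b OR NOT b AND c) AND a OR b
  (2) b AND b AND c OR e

No

E1: a AND b OR (NOT b OR NOT b AND c) AND a OR b
    = a AND b OR NOT b AND a OR b   — absorption
    = a OR b   — distribution
E2: b AND b AND c OR e
    = b AND c OR e   — idempotence
These differ: at a=0, b=0, c=0, e=1, E1 = 0 but E2 = 1.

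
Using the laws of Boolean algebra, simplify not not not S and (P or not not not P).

not not not S and (P or not not not P)
= not not not S and (P or not P)   [double negation]
= not not not S   [complement / identity]
= not S   [double negation]

not S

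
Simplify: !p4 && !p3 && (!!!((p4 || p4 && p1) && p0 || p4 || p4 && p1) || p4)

!p4 && !p3 && (!!!((p4 || p4 && p1) && p0 || p4 || p4 && p1) || p4)
= !p4 && !p3 && (!!!(p4 || p4 && p1) || p4)   — absorption
= !p4 && !p3 && (!(p4 || p4 && p1) || p4)   — double negation
= !p4 && !p3 && (!p4 || p4)   — absorption
= !p4 && !p3   — complement / identity

!p4 && !p3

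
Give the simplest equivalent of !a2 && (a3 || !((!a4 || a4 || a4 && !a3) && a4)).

!a2 && (a3 || !((!a4 || a4 || a4 && !a3) && a4))
= !a2 && (a3 || !((!a4 || a4) && a4))   [absorption]
= !a2 && (a3 || !a4)   [complement / identity]

!a2 && (a3 || !a4)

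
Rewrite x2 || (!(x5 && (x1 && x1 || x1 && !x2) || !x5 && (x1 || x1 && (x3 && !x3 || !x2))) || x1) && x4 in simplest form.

x2 || (!(x5 && (x1 && x1 || x1 && !x2) || !x5 && (x1 || x1 && (x3 && !x3 || !x2))) || x1) && x4
= x2 || (!(x5 && (x1 || x1 && !x2) || !x5 && (x1 || x1 && (x3 && !x3 || !x2))) || x1) && x4   — idempotence
= x2 || (!(x5 && (x1 || x1 && !x2) || !x5 && (x1 || x1 && !x2)) || x1) && x4   — complement / identity
= x2 || (!(x1 || x1 && !x2) || x1) && x4   — distribution
= x2 || (!x1 || x1) && x4   — absorption
= x2 || x4   — complement / identity

x2 || x4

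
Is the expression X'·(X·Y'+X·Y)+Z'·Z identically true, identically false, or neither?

identically false

X'·(X·Y'+X·Y)+Z'·Z
= X'·X+Z'·Z   — distribution
= Z'·Z   — complement / identity
= 0   — complement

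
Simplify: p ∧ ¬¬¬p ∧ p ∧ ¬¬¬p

p ∧ ¬¬¬p ∧ p ∧ ¬¬¬p
= p ∧ ¬¬¬p
= p ∧ ¬p
= False

False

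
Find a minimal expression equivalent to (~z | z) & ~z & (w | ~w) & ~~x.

~z & x

(~z | z) & ~z & (w | ~w) & ~~x
= (~z | z) & ~z & ~~x   — complement / identity
= ~z & ~~x   — complement / identity
= ~z & x   — double negation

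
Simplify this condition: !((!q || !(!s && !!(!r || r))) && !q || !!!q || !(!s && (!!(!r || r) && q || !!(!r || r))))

!((!q || !(!s && !!(!r || r))) && !q || !!!q || !(!s && (!!(!r || r) && q || !!(!r || r))))
= !((!q || !(!s && !!(!r || r))) && !q || !!!q || !(!s && !!(!r || r)))   (absorption)
= !((!q || !(!s && !!(!r || r))) && !q || !q || !(!s && !!(!r || r)))   (double negation)
= !(!q || !(!s && !!(!r || r)))   (absorption)
= !(!q || !(!s && (!r || r)))   (double negation)
= !(!q || !!s)   (complement / identity)
= q && !s   (De Morgan)

q && !s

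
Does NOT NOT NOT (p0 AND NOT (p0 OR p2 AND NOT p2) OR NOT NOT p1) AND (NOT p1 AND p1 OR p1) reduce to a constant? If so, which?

yes, False

NOT NOT NOT (p0 AND NOT (p0 OR p2 AND NOT p2) OR NOT NOT p1) AND (NOT p1 AND p1 OR p1)
= NOT NOT NOT (p0 AND NOT p0 OR NOT NOT p1) AND (NOT p1 AND p1 OR p1)
= NOT NOT NOT NOT NOT p1 AND (NOT p1 AND p1 OR p1)
= NOT NOT NOT NOT NOT p1 AND p1
= NOT NOT NOT p1 AND p1
= NOT p1 AND p1
= FALSE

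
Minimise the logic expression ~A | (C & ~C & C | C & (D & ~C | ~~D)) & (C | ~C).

~A | C & D

~A | (C & ~C & C | C & (D & ~C | ~~D)) & (C | ~C)
= ~A | (C & ~C & C | C & (D & ~C | D)) & (C | ~C)   — double negation
= ~A | (C & ~C & C | C & D) & (C | ~C)   — absorption
= ~A | C & ~C & C | C & D   — complement / identity
= ~A | C & (~C & C | D)   — distribution
= ~A | C & D   — complement / identity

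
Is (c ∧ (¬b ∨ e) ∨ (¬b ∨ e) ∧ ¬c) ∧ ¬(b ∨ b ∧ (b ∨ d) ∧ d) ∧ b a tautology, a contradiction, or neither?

contradiction

(c ∧ (¬b ∨ e) ∨ (¬b ∨ e) ∧ ¬c) ∧ ¬(b ∨ b ∧ (b ∨ d) ∧ d) ∧ b
= (c ∧ (¬b ∨ e) ∨ (¬b ∨ e) ∧ ¬c) ∧ ¬(b ∨ b ∧ d) ∧ b   — absorption
= (¬b ∨ e) ∧ ¬(b ∨ b ∧ d) ∧ b   — distribution
= (¬b ∨ e) ∧ ¬b ∧ b   — absorption
= ¬b ∧ b   — absorption
= False   — complement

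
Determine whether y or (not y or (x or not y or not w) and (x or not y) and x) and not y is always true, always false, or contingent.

y or (not y or (x or not y or not w) and (x or not y) and x) and not y
= y or (not y or (x or not y) and x) and not y   [absorption]
= y or (not y or x) and not y   [absorption]
= y or not y   [absorption]
= True   [complement]

always true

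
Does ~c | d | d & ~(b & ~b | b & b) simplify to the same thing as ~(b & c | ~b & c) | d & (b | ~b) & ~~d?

E1: ~c | d | d & ~(b & ~b | b & b)
    = ~c | d | d & ~b   [distribution]
    = ~c | d   [absorption]
E2: ~(b & c | ~b & c) | d & (b | ~b) & ~~d
    = ~c | d & (b | ~b) & ~~d   [distribution]
    = ~c | d & ~~d   [complement / identity]
    = ~c | d & d   [double negation]
    = ~c | d   [idempotence]
Both reduce to ~c | d, so they are equivalent.

Yes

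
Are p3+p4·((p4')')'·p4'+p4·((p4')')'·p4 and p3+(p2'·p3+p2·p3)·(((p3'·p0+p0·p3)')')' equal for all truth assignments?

E1: p3+p4·((p4')')'·p4'+p4·((p4')')'·p4
    = p3+p4·((p4')')'   [distribution]
    = p3+p4·p4'   [double negation]
    = p3   [complement / identity]
E2: p3+(p2'·p3+p2·p3)·(((p3'·p0+p0·p3)')')'
    = p3+p3·(((p3'·p0+p0·p3)')')'   [distribution]
    = p3+p3·((p0')')'   [distribution]
    = p3+p3·p0'   [double negation]
    = p3   [absorption]
Both reduce to p3, so they are equivalent.

Yes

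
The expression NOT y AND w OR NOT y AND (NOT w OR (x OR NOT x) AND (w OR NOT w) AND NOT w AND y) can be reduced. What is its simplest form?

NOT y AND w OR NOT y AND (NOT w OR (x OR NOT x) AND (w OR NOT w) AND NOT w AND y)
= NOT y AND w OR NOT y AND (NOT w OR (w OR NOT w) AND NOT w AND y)   (complement / identity)
= NOT y AND w OR NOT y AND (NOT w OR NOT w AND y)   (complement / identity)
= NOT y AND w OR NOT y AND NOT w   (absorption)
= NOT y   (distribution)

NOT y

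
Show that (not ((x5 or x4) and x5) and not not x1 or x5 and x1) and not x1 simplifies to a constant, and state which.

(not ((x5 or x4) and x5) and not not x1 or x5 and x1) and not x1
= (not ((x5 or x4) and x5) and x1 or x5 and x1) and not x1
= (not x5 and x1 or x5 and x1) and not x1
= x1 and not x1
= False

False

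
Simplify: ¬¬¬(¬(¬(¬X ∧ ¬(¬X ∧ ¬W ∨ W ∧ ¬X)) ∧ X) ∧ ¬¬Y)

¬¬¬(¬(¬(¬X ∧ ¬(¬X ∧ ¬W ∨ W ∧ ¬X)) ∧ X) ∧ ¬¬Y)
= ¬¬¬(¬(¬(¬X ∧ ¬¬X) ∧ X) ∧ ¬¬Y)
= ¬¬¬(¬((X ∨ ¬X) ∧ X) ∧ ¬¬Y)
= ¬¬¬(¬X ∧ ¬¬Y)
= ¬¬(X ∨ ¬Y)
= X ∨ ¬Y

X ∨ ¬Y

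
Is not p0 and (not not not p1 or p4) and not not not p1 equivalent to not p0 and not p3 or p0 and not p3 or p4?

E1: not p0 and (not not not p1 or p4) and not not not p1
    = not p0 and not not not p1   — absorption
    = not p0 and not p1   — double negation
E2: not p0 and not p3 or p0 and not p3 or p4
    = not p3 or p4   — distribution
These differ: at p0=1, p1=1, p3=0, p4=1, E1 = 0 but E2 = 1.

No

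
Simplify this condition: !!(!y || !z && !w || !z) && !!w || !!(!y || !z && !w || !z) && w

(!y || !z) && w

!!(!y || !z && !w || !z) && !!w || !!(!y || !z && !w || !z) && w
= !!(!y || !z && !w || !z) && (!!w || w)   [distribution]
= (!y || !z && !w || !z) && (!!w || w)   [double negation]
= (!y || !z && !w || !z) && (w || w)   [double negation]
= (!y || !z) && (w || w)   [absorption]
= (!y || !z) && w   [idempotence]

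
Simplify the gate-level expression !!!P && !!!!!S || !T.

!!!P && !!!!!S || !T
= !!!P && !!!S || !T
= !!!P && !S || !T
= !P && !S || !T

!P && !S || !T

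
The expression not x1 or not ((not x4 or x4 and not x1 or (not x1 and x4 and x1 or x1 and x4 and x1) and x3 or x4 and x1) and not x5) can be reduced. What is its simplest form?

not x1 or not ((not x4 or x4 and not x1 or (not x1 and x4 and x1 or x1 and x4 and x1) and x3 or x4 and x1) and not x5)
= not x1 or not ((not x4 or x4 and not x1 or x4 and x1 and x3 or x4 and x1) and not x5)
= not x1 or not ((not x4 or x4 and not x1 or x4 and x1) and not x5)
= not x1 or not ((not x4 or x4) and not x5)
= not x1 or not not x5
= not x1 or x5

not x1 or x5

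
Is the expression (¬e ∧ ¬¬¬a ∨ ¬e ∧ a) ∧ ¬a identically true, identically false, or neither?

neither

(¬e ∧ ¬¬¬a ∨ ¬e ∧ a) ∧ ¬a
= (¬e ∧ ¬a ∨ ¬e ∧ a) ∧ ¬a   (double negation)
= ¬e ∧ ¬a   (distribution)
This depends on a, e, so it is not a constant.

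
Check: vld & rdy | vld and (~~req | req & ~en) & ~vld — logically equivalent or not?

No

E1: vld & rdy | vld
    = vld
E2: (~~req | req & ~en) & ~vld
    = (req | req & ~en) & ~vld
    = req & ~vld
These differ: at en=0, rdy=1, req=0, vld=1, E1 = 1 but E2 = 0.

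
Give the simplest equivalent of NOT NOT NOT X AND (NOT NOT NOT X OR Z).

NOT NOT NOT X AND (NOT NOT NOT X OR Z)
= NOT NOT NOT X   — absorption
= NOT X   — double negation

NOT X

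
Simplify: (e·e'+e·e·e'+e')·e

0

(e·e'+e·e·e'+e')·e
= (e·(e'+e·e')+e')·e   — distribution
= (e·e'+e')·e   — complement / identity
= e'·e   — complement / identity
= 0   — complement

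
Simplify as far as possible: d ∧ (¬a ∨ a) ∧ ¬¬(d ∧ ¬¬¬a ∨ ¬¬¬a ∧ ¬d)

d ∧ ¬a

d ∧ (¬a ∨ a) ∧ ¬¬(d ∧ ¬¬¬a ∨ ¬¬¬a ∧ ¬d)
= d ∧ (¬a ∨ a) ∧ ¬¬¬¬¬a
= d ∧ (¬a ∨ a) ∧ ¬¬¬a
= d ∧ ¬¬¬a
= d ∧ ¬a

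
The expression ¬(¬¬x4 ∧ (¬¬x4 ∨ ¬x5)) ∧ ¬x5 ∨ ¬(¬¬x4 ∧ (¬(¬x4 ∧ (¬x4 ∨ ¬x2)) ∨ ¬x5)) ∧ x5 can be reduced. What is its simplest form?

¬(¬¬x4 ∧ (¬¬x4 ∨ ¬x5)) ∧ ¬x5 ∨ ¬(¬¬x4 ∧ (¬(¬x4 ∧ (¬x4 ∨ ¬x2)) ∨ ¬x5)) ∧ x5
= ¬(¬¬x4 ∧ (¬¬x4 ∨ ¬x5)) ∧ ¬x5 ∨ ¬(¬¬x4 ∧ (¬¬x4 ∨ ¬x5)) ∧ x5   (absorption)
= ¬(¬¬x4 ∧ (¬¬x4 ∨ ¬x5))   (distribution)
= ¬¬¬x4   (absorption)
= ¬x4   (double negation)

¬x4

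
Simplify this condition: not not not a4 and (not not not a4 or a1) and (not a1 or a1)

not a4

not not not a4 and (not not not a4 or a1) and (not a1 or a1)
= not a4 and (not not not a4 or a1) and (not a1 or a1)   [double negation]
= not a4 and (not a4 or a1) and (not a1 or a1)   [double negation]
= not a4 and (not a4 or a1)   [complement / identity]
= not a4   [absorption]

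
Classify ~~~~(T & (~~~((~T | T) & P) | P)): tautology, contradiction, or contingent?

~~~~(T & (~~~((~T | T) & P) | P))
= ~~~~(T & (~((~T | T) & P) | P))
= ~~~~(T & (~P | P))
= ~~~~T
= ~~T
= T
This depends on T, so it is not a constant.

contingent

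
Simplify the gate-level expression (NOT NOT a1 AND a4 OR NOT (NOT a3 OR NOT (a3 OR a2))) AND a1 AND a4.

a1 AND a4

(NOT NOT a1 AND a4 OR NOT (NOT a3 OR NOT (a3 OR a2))) AND a1 AND a4
= (NOT NOT a1 AND a4 OR a3 AND (a3 OR a2)) AND a1 AND a4   [De Morgan]
= (NOT NOT a1 AND a4 OR a3) AND a1 AND a4   [absorption]
= (a1 AND a4 OR a3) AND a1 AND a4   [double negation]
= a1 AND a4   [absorption]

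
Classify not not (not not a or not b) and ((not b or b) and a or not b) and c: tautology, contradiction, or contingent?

not not (not not a or not b) and ((not b or b) and a or not b) and c
= not not (not not a or not b) and (a or not b) and c   — complement / identity
= (not not a or not b) and (a or not b) and c   — double negation
= (a or not b) and (a or not b) and c   — double negation
= (a or not b) and c   — idempotence
This depends on a, b, c, so it is not a constant.

contingent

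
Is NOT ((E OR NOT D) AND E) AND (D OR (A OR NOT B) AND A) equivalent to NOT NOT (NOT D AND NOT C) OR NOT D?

E1: NOT ((E OR NOT D) AND E) AND (D OR (A OR NOT B) AND A)
    = NOT E AND (D OR (A OR NOT B) AND A)   — absorption
    = NOT E AND (D OR A)   — absorption
E2: NOT NOT (NOT D AND NOT C) OR NOT D
    = NOT D AND NOT C OR NOT D   — double negation
    = NOT D   — absorption
These differ: at A=0, B=1, C=1, D=1, E=0, E1 = 1 but E2 = 0.

No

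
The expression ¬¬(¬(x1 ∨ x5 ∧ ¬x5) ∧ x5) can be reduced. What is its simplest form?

¬x1 ∧ x5

¬¬(¬(x1 ∨ x5 ∧ ¬x5) ∧ x5)
= ¬¬(¬x1 ∧ x5)   — complement / identity
= ¬x1 ∧ x5   — double negation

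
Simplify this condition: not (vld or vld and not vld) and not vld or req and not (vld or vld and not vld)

not (vld or vld and not vld) and not vld or req and not (vld or vld and not vld)
= (not vld or req) and not (vld or vld and not vld)   [distribution]
= (not vld or req) and not vld   [complement / identity]
= not vld   [absorption]

not vld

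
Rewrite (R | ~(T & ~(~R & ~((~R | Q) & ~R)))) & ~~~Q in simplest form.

(R | ~T) & ~Q

(R | ~(T & ~(~R & ~((~R | Q) & ~R)))) & ~~~Q
= (R | ~(T & (R | (~R | Q) & ~R))) & ~~~Q
= (R | ~(T & (R | ~R))) & ~~~Q
= (R | ~T) & ~~~Q
= (R | ~T) & ~Q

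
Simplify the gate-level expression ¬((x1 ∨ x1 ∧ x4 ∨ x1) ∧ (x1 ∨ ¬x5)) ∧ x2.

¬x1 ∧ x2

¬((x1 ∨ x1 ∧ x4 ∨ x1) ∧ (x1 ∨ ¬x5)) ∧ x2
= ¬((x1 ∨ x1) ∧ (x1 ∨ ¬x5)) ∧ x2   — absorption
= ¬(x1 ∧ ¬x5 ∨ x1) ∧ x2   — distribution
= ¬x1 ∧ x2   — absorption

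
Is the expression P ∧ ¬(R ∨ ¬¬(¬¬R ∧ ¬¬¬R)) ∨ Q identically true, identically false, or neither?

P ∧ ¬(R ∨ ¬¬(¬¬R ∧ ¬¬¬R)) ∨ Q
= P ∧ ¬(R ∨ ¬(¬R ∨ ¬¬R)) ∨ Q   (De Morgan)
= P ∧ ¬(R ∨ R ∧ ¬R) ∨ Q   (De Morgan)
= P ∧ ¬R ∨ Q   (complement / identity)
This depends on P, Q, R, so it is not a constant.

neither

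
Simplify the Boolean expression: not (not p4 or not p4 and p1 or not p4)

p4

not (not p4 or not p4 and p1 or not p4)
= not (not p4 or not p4)   [absorption]
= not not p4   [idempotence]
= p4   [double negation]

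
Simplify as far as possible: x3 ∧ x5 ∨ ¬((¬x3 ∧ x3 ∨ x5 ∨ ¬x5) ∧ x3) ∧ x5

x5

x3 ∧ x5 ∨ ¬((¬x3 ∧ x3 ∨ x5 ∨ ¬x5) ∧ x3) ∧ x5
= x3 ∧ x5 ∨ ¬((x5 ∨ ¬x5) ∧ x3) ∧ x5   [complement / identity]
= x3 ∧ x5 ∨ ¬x3 ∧ x5   [complement / identity]
= x5   [distribution]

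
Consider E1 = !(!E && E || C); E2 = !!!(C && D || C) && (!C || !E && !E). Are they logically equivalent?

E1: !(!E && E || C)
    = !C   — complement / identity
E2: !!!(C && D || C) && (!C || !E && !E)
    = !!!C && (!C || !E && !E)   — absorption
    = !!!C && (!C || !E)   — idempotence
    = !C && (!C || !E)   — double negation
    = !C   — absorption
Both reduce to !C, so they are equivalent.

Yes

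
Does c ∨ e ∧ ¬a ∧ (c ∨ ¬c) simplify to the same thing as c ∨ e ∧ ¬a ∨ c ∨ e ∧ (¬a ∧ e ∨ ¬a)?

Yes

E1: c ∨ e ∧ ¬a ∧ (c ∨ ¬c)
    = c ∨ e ∧ ¬a
E2: c ∨ e ∧ ¬a ∨ c ∨ e ∧ (¬a ∧ e ∨ ¬a)
    = c ∨ e ∧ ¬a ∨ c ∨ e ∧ ¬a
    = c ∨ e ∧ ¬a
Both reduce to c ∨ e ∧ ¬a, so they are equivalent.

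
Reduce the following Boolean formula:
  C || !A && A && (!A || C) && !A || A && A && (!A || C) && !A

C || !A && A && (!A || C) && !A || A && A && (!A || C) && !A
= C || (!A || A) && A && (!A || C) && !A
= C || (!A || A) && A && !A
= C || A && !A
= C

C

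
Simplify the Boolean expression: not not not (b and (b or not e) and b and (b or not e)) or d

not not not (b and (b or not e) and b and (b or not e)) or d
= not not not (b and (b or not e)) or d   [idempotence]
= not not not b or d   [absorption]
= not b or d   [double negation]

not b or d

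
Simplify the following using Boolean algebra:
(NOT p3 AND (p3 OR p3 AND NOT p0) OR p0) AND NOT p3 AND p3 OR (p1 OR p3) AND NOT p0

(p1 OR p3) AND NOT p0

(NOT p3 AND (p3 OR p3 AND NOT p0) OR p0) AND NOT p3 AND p3 OR (p1 OR p3) AND NOT p0
= (NOT p3 AND p3 OR p0) AND NOT p3 AND p3 OR (p1 OR p3) AND NOT p0   — absorption
= NOT p3 AND p3 OR (p1 OR p3) AND NOT p0   — absorption
= (p1 OR p3) AND NOT p0   — complement / identity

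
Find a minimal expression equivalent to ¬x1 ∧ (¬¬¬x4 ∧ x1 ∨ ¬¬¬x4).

¬x1 ∧ ¬x4

¬x1 ∧ (¬¬¬x4 ∧ x1 ∨ ¬¬¬x4)
= ¬x1 ∧ ¬¬¬x4
= ¬x1 ∧ ¬x4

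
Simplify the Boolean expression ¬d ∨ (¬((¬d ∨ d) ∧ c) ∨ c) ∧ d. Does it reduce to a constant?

True

¬d ∨ (¬((¬d ∨ d) ∧ c) ∨ c) ∧ d
= ¬d ∨ (¬c ∨ c) ∧ d
= ¬d ∨ d
= True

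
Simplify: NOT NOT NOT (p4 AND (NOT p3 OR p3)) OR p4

TRUE

NOT NOT NOT (p4 AND (NOT p3 OR p3)) OR p4
= NOT NOT NOT p4 OR p4   [complement / identity]
= NOT p4 OR p4   [double negation]
= TRUE   [complement]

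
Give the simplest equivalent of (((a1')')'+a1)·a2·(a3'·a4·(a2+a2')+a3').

(((a1')')'+a1)·a2·(a3'·a4·(a2+a2')+a3')
= (((a1')')'+a1)·a2·(a3'·a4+a3')   (complement / identity)
= (((a1')')'+a1)·a2·a3'   (absorption)
= (a1'+a1)·a2·a3'   (double negation)
= a2·a3'   (complement / identity)

a2·a3'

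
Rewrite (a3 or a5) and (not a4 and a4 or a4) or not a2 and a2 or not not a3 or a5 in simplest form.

(a3 or a5) and (not a4 and a4 or a4) or not a2 and a2 or not not a3 or a5
= (a3 or a5) and (not a4 and a4 or a4) or not not a3 or a5   (complement / identity)
= (a3 or a5) and (not a4 and a4 or a4) or a3 or a5   (double negation)
= (a3 or a5) and a4 or a3 or a5   (complement / identity)
= a3 or a5   (absorption)

a3 or a5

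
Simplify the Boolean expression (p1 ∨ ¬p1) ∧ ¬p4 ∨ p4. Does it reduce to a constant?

(p1 ∨ ¬p1) ∧ ¬p4 ∨ p4
= ¬p4 ∨ p4   — complement / identity
= True   — complement

True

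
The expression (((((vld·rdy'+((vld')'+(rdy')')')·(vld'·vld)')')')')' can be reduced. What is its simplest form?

rdy'

(((((vld·rdy'+((vld')'+(rdy')')')·(vld'·vld)')')')')'
= (((((vld·rdy'+vld'·rdy')·(vld'·vld)')')')')'   (De Morgan)
= ((((rdy'·(vld'·vld)')')')')'   (distribution)
= (((rdy+vld'·vld)')')'   (De Morgan)
= ((rdy')')'   (complement / identity)
= rdy'   (double negation)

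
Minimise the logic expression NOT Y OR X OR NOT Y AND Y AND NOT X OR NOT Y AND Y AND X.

NOT Y OR X

NOT Y OR X OR NOT Y AND Y AND NOT X OR NOT Y AND Y AND X
= NOT Y OR X OR (NOT X OR X) AND NOT Y AND Y   (distribution)
= NOT Y OR X OR NOT Y AND Y   (complement / identity)
= NOT Y OR X   (complement / identity)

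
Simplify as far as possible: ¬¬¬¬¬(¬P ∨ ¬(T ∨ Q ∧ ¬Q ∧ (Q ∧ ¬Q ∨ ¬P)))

P ∧ T

¬¬¬¬¬(¬P ∨ ¬(T ∨ Q ∧ ¬Q ∧ (Q ∧ ¬Q ∨ ¬P)))
= ¬¬¬¬¬(¬P ∨ ¬(T ∨ Q ∧ ¬Q))   [absorption]
= ¬¬¬¬(P ∧ (T ∨ Q ∧ ¬Q))   [De Morgan]
= ¬¬(P ∧ (T ∨ Q ∧ ¬Q))   [double negation]
= P ∧ (T ∨ Q ∧ ¬Q)   [double negation]
= P ∧ T   [complement / identity]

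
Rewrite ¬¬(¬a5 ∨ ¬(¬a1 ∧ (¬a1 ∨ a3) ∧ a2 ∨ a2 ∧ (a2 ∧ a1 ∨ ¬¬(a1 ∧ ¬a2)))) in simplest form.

¬¬(¬a5 ∨ ¬(¬a1 ∧ (¬a1 ∨ a3) ∧ a2 ∨ a2 ∧ (a2 ∧ a1 ∨ ¬¬(a1 ∧ ¬a2))))
= ¬¬(¬a5 ∨ ¬(¬a1 ∧ (¬a1 ∨ a3) ∧ a2 ∨ a2 ∧ (a2 ∧ a1 ∨ a1 ∧ ¬a2)))   (double negation)
= ¬¬(¬a5 ∨ ¬(¬a1 ∧ a2 ∨ a2 ∧ (a2 ∧ a1 ∨ a1 ∧ ¬a2)))   (absorption)
= ¬a5 ∨ ¬(¬a1 ∧ a2 ∨ a2 ∧ (a2 ∧ a1 ∨ a1 ∧ ¬a2))   (double negation)
= ¬a5 ∨ ¬(¬a1 ∧ a2 ∨ a2 ∧ a1)   (distribution)
= ¬a5 ∨ ¬a2   (distribution)

¬a5 ∨ ¬a2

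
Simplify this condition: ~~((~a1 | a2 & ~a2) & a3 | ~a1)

~a1

~~((~a1 | a2 & ~a2) & a3 | ~a1)
= ~~(~a1 & a3 | ~a1)   (complement / identity)
= ~~~a1   (absorption)
= ~a1   (double negation)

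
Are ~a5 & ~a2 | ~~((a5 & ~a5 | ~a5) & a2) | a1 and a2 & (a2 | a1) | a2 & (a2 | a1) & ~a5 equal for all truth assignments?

E1: ~a5 & ~a2 | ~~((a5 & ~a5 | ~a5) & a2) | a1
    = ~a5 & ~a2 | ~~(~a5 & a2) | a1   — complement / identity
    = ~a5 & ~a2 | ~a5 & a2 | a1   — double negation
    = ~a5 | a1   — distribution
E2: a2 & (a2 | a1) | a2 & (a2 | a1) & ~a5
    = a2 & (a2 | a1)   — absorption
    = a2   — absorption
These differ: at a1=1, a2=0, a5=1, E1 = 1 but E2 = 0.

No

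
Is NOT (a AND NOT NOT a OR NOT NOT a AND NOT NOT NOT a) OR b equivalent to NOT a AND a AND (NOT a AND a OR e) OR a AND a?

E1: NOT (a AND NOT NOT a OR NOT NOT a AND NOT NOT NOT a) OR b
    = NOT (a AND NOT NOT a OR NOT NOT a AND NOT a) OR b
    = NOT NOT NOT a OR b
    = NOT a OR b
E2: NOT a AND a AND (NOT a AND a OR e) OR a AND a
    = NOT a AND a OR a AND a
    = a
These differ: at a=0, b=0, e=0, E1 = 1 but E2 = 0.

No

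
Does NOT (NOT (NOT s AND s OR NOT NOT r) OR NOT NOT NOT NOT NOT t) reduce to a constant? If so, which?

no

NOT (NOT (NOT s AND s OR NOT NOT r) OR NOT NOT NOT NOT NOT t)
= NOT (NOT (NOT s AND s OR NOT NOT r) OR NOT NOT NOT t)   — double negation
= NOT (NOT (NOT s AND s OR r) OR NOT NOT NOT t)   — double negation
= NOT (NOT (NOT s AND s OR r) OR NOT t)   — double negation
= (NOT s AND s OR r) AND t   — De Morgan
= r AND t   — complement / identity
This depends on r, t, so it is not a constant.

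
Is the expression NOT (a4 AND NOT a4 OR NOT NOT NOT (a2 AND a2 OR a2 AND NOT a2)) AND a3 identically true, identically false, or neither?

NOT (a4 AND NOT a4 OR NOT NOT NOT (a2 AND a2 OR a2 AND NOT a2)) AND a3
= NOT (a4 AND NOT a4 OR NOT (a2 AND a2 OR a2 AND NOT a2)) AND a3
= NOT NOT (a2 AND a2 OR a2 AND NOT a2) AND a3
= (a2 AND a2 OR a2 AND NOT a2) AND a3
= a2 AND a3
This depends on a2, a3, so it is not a constant.

neither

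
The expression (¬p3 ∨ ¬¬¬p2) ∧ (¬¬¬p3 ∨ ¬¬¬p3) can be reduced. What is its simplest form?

¬p3

(¬p3 ∨ ¬¬¬p2) ∧ (¬¬¬p3 ∨ ¬¬¬p3)
= (¬p3 ∨ ¬p2) ∧ (¬¬¬p3 ∨ ¬¬¬p3)   (double negation)
= (¬p3 ∨ ¬p2) ∧ ¬¬¬p3   (idempotence)
= (¬p3 ∨ ¬p2) ∧ ¬p3   (double negation)
= ¬p3   (absorption)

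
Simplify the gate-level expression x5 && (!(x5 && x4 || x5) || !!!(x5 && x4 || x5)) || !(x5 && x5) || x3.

x5 && (!(x5 && x4 || x5) || !!!(x5 && x4 || x5)) || !(x5 && x5) || x3
= x5 && (!(x5 && x4 || x5) || !!!(x5 && x4 || x5)) || !x5 || x3   [idempotence]
= x5 && (!(x5 && x4 || x5) || !(x5 && x4 || x5)) || !x5 || x3   [double negation]
= x5 && !(x5 && x4 || x5) || !x5 || x3   [idempotence]
= x5 && !x5 || !x5 || x3   [absorption]
= !x5 || x3   [complement / identity]

!x5 || x3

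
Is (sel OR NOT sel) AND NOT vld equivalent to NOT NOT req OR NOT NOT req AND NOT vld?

E1: (sel OR NOT sel) AND NOT vld
    = NOT vld
E2: NOT NOT req OR NOT NOT req AND NOT vld
    = NOT NOT req
    = req
These differ: at req=1, sel=0, vld=1, E1 = 0 but E2 = 1.

No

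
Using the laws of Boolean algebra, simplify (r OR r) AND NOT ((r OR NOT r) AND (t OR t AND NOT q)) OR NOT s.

(r OR r) AND NOT ((r OR NOT r) AND (t OR t AND NOT q)) OR NOT s
= (r OR r) AND NOT ((r OR NOT r) AND t) OR NOT s   (absorption)
= r AND NOT ((r OR NOT r) AND t) OR NOT s   (idempotence)
= r AND NOT t OR NOT s   (complement / identity)

r AND NOT t OR NOT s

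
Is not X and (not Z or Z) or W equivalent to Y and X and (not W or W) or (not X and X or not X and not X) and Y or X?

E1: not X and (not Z or Z) or W
    = not X or W   [complement / identity]
E2: Y and X and (not W or W) or (not X and X or not X and not X) and Y or X
    = Y and X or (not X and X or not X and not X) and Y or X   [complement / identity]
    = Y and X or not X and Y or X   [distribution]
    = Y and (X or not X) or X   [distribution]
    = Y or X   [complement / identity]
These differ: at W=0, X=1, Y=0, Z=0, E1 = 0 but E2 = 1.

No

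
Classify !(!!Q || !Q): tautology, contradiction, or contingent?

contradiction

!(!!Q || !Q)
= !Q && Q   (De Morgan)
= false   (complement)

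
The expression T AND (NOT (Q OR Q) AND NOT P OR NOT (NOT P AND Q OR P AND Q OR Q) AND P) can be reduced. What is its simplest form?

T AND (NOT (Q OR Q) AND NOT P OR NOT (NOT P AND Q OR P AND Q OR Q) AND P)
= T AND (NOT (Q OR Q) AND NOT P OR NOT (Q OR Q) AND P)   — distribution
= T AND NOT (Q OR Q)   — distribution
= T AND NOT Q   — idempotence

T AND NOT Q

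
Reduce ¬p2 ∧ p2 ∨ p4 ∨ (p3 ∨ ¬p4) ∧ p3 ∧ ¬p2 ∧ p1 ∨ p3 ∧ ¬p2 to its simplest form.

¬p2 ∧ p2 ∨ p4 ∨ (p3 ∨ ¬p4) ∧ p3 ∧ ¬p2 ∧ p1 ∨ p3 ∧ ¬p2
= ¬p2 ∧ p2 ∨ p4 ∨ p3 ∧ ¬p2 ∧ p1 ∨ p3 ∧ ¬p2   — absorption
= p4 ∨ p3 ∧ ¬p2 ∧ p1 ∨ p3 ∧ ¬p2   — complement / identity
= p4 ∨ p3 ∧ ¬p2   — absorption

p4 ∨ p3 ∧ ¬p2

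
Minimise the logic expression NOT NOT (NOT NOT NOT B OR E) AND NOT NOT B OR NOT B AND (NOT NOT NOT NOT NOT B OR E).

NOT NOT (NOT NOT NOT B OR E) AND NOT NOT B OR NOT B AND (NOT NOT NOT NOT NOT B OR E)
= (NOT NOT NOT B OR E) AND NOT NOT B OR NOT B AND (NOT NOT NOT NOT NOT B OR E)   (double negation)
= (NOT NOT NOT B OR E) AND B OR NOT B AND (NOT NOT NOT NOT NOT B OR E)   (double negation)
= (NOT NOT NOT B OR E) AND B OR NOT B AND (NOT NOT NOT B OR E)   (double negation)
= NOT NOT NOT B OR E   (distribution)
= NOT B OR E   (double negation)

NOT B OR E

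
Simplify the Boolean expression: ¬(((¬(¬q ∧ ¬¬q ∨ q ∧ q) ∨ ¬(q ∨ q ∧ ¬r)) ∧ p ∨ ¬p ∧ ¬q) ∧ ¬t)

q ∨ t

¬(((¬(¬q ∧ ¬¬q ∨ q ∧ q) ∨ ¬(q ∨ q ∧ ¬r)) ∧ p ∨ ¬p ∧ ¬q) ∧ ¬t)
= ¬(((¬(¬q ∧ ¬¬q ∨ q ∧ q) ∨ ¬q) ∧ p ∨ ¬p ∧ ¬q) ∧ ¬t)
= ¬(((¬(¬q ∧ q ∨ q ∧ q) ∨ ¬q) ∧ p ∨ ¬p ∧ ¬q) ∧ ¬t)
= ¬(((¬q ∨ ¬q) ∧ p ∨ ¬p ∧ ¬q) ∧ ¬t)
= ¬((¬q ∧ p ∨ ¬p ∧ ¬q) ∧ ¬t)
= ¬(¬q ∧ ¬t)
= q ∨ t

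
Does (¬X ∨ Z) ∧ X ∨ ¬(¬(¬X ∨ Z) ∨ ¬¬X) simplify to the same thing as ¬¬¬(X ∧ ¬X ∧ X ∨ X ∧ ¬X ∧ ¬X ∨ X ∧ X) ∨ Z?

E1: (¬X ∨ Z) ∧ X ∨ ¬(¬(¬X ∨ Z) ∨ ¬¬X)
    = (¬X ∨ Z) ∧ X ∨ (¬X ∨ Z) ∧ ¬X   (De Morgan)
    = ¬X ∨ Z   (distribution)
E2: ¬¬¬(X ∧ ¬X ∧ X ∨ X ∧ ¬X ∧ ¬X ∨ X ∧ X) ∨ Z
    = ¬¬¬(X ∧ ¬X ∨ X ∧ X) ∨ Z   (distribution)
    = ¬(X ∧ ¬X ∨ X ∧ X) ∨ Z   (double negation)
    = ¬X ∨ Z   (distribution)
Both reduce to ¬X ∨ Z, so they are equivalent.

Yes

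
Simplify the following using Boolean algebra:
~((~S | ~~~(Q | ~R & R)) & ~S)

S

~((~S | ~~~(Q | ~R & R)) & ~S)
= ~((~S | ~(Q | ~R & R)) & ~S)
= ~((~S | ~Q) & ~S)
= ~~S
= S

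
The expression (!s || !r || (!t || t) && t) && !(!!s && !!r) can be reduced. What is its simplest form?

(!s || !r || (!t || t) && t) && !(!!s && !!r)
= (!s || !r || (!t || t) && t) && (!s || !r)   — De Morgan
= (!s || !r || t) && (!s || !r)   — complement / identity
= !s || !r   — absorption

!s || !r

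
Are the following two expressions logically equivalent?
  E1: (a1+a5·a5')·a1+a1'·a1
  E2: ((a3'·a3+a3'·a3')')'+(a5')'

E1: (a1+a5·a5')·a1+a1'·a1
    = a1·a1+a1'·a1   [complement / identity]
    = a1   [distribution]
E2: ((a3'·a3+a3'·a3')')'+(a5')'
    = ((a3')')'+(a5')'   [distribution]
    = a3'+(a5')'   [double negation]
    = a3'+a5   [double negation]
These differ: at a1=0, a3=0, a5=1, E1 = 0 but E2 = 1.

No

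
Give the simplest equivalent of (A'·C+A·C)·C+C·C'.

C

(A'·C+A·C)·C+C·C'
= C·C+C·C'   — distribution
= C   — distribution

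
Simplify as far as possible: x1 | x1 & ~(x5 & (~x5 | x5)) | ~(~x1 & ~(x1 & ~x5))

x1

x1 | x1 & ~(x5 & (~x5 | x5)) | ~(~x1 & ~(x1 & ~x5))
= x1 | x1 & ~x5 | ~(~x1 & ~(x1 & ~x5))   (complement / identity)
= x1 | x1 & ~x5 | x1 | x1 & ~x5   (De Morgan)
= x1 | x1 & ~x5   (idempotence)
= x1   (absorption)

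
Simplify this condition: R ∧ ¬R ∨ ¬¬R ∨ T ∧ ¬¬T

R ∨ T

R ∧ ¬R ∨ ¬¬R ∨ T ∧ ¬¬T
= R ∧ ¬R ∨ ¬¬R ∨ T ∧ T   [double negation]
= R ∧ ¬R ∨ R ∨ T ∧ T   [double negation]
= R ∧ ¬R ∨ R ∨ T   [idempotence]
= R ∨ T   [complement / identity]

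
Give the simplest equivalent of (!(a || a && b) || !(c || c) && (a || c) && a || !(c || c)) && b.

(!(a || a && b) || !(c || c) && (a || c) && a || !(c || c)) && b
= (!(a || a && b) || !(c || c) && a || !(c || c)) && b   [absorption]
= (!(a || a && b) || !(c || c)) && b   [absorption]
= (!(a || a && b) || !c) && b   [idempotence]
= (!a || !c) && b   [absorption]

(!a || !c) && b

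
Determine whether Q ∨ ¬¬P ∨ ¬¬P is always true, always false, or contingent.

contingent

Q ∨ ¬¬P ∨ ¬¬P
= Q ∨ ¬¬P   (idempotence)
= Q ∨ P   (double negation)
This depends on P, Q, so it is not a constant.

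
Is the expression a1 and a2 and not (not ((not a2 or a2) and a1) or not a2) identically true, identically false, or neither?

a1 and a2 and not (not ((not a2 or a2) and a1) or not a2)
= a1 and a2 and (not a2 or a2) and a1 and a2   [De Morgan]
= a1 and a2 and a1 and a2   [complement / identity]
= a1 and a2   [idempotence]
This depends on a1, a2, so it is not a constant.

neither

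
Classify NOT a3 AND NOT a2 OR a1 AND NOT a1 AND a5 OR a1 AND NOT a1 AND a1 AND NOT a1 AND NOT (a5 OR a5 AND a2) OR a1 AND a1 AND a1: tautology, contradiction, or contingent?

contingent

NOT a3 AND NOT a2 OR a1 AND NOT a1 AND a5 OR a1 AND NOT a1 AND a1 AND NOT a1 AND NOT (a5 OR a5 AND a2) OR a1 AND a1 AND a1
= NOT a3 AND NOT a2 OR a1 AND NOT a1 AND a5 OR a1 AND NOT a1 AND a1 AND NOT a1 AND NOT a5 OR a1 AND a1 AND a1
= NOT a3 AND NOT a2 OR a1 AND NOT a1 AND a5 OR a1 AND NOT a1 AND NOT a5 OR a1 AND a1 AND a1
= NOT a3 AND NOT a2 OR a1 AND NOT a1 OR a1 AND a1 AND a1
= NOT a3 AND NOT a2 OR a1 AND NOT a1 OR a1 AND a1
= NOT a3 AND NOT a2 OR a1
This depends on a1, a2, a3, so it is not a constant.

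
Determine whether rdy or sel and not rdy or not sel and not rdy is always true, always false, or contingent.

rdy or sel and not rdy or not sel and not rdy
= rdy or not rdy   — distribution
= True   — complement

always true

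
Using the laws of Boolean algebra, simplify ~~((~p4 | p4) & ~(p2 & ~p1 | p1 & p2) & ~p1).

~p2 & ~p1

~~((~p4 | p4) & ~(p2 & ~p1 | p1 & p2) & ~p1)
= ~~((~p4 | p4) & ~p2 & ~p1)   (distribution)
= (~p4 | p4) & ~p2 & ~p1   (double negation)
= ~p2 & ~p1   (complement / identity)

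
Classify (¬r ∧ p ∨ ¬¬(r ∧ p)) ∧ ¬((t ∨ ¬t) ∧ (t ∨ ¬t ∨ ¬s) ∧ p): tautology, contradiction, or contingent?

(¬r ∧ p ∨ ¬¬(r ∧ p)) ∧ ¬((t ∨ ¬t) ∧ (t ∨ ¬t ∨ ¬s) ∧ p)
= (¬r ∧ p ∨ ¬¬(r ∧ p)) ∧ ¬((t ∨ ¬t) ∧ p)   [absorption]
= (¬r ∧ p ∨ ¬¬(r ∧ p)) ∧ ¬p   [complement / identity]
= (¬r ∧ p ∨ r ∧ p) ∧ ¬p   [double negation]
= p ∧ ¬p   [distribution]
= False   [complement]

contradiction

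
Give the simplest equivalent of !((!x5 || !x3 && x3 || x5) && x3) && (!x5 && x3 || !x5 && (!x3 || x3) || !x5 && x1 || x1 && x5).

!x3 && (!x5 || x1)

!((!x5 || !x3 && x3 || x5) && x3) && (!x5 && x3 || !x5 && (!x3 || x3) || !x5 && x1 || x1 && x5)
= !((!x5 || x5) && x3) && (!x5 && x3 || !x5 && (!x3 || x3) || !x5 && x1 || x1 && x5)
= !((!x5 || x5) && x3) && (!x5 && x3 || !x5 || !x5 && x1 || x1 && x5)
= !((!x5 || x5) && x3) && (!x5 && x3 || !x5 || x1)
= !x3 && (!x5 && x3 || !x5 || x1)
= !x3 && (!x5 || x1)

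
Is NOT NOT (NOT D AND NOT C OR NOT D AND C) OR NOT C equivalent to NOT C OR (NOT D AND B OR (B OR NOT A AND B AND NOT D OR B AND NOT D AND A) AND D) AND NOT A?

No

E1: NOT NOT (NOT D AND NOT C OR NOT D AND C) OR NOT C
    = NOT NOT NOT D OR NOT C
    = NOT D OR NOT C
E2: NOT C OR (NOT D AND B OR (B OR NOT A AND B AND NOT D OR B AND NOT D AND A) AND D) AND NOT A
    = NOT C OR (NOT D AND B OR (B OR B AND NOT D) AND D) AND NOT A
    = NOT C OR (NOT D AND B OR B AND D) AND NOT A
    = NOT C OR B AND NOT A
These differ: at A=1, B=1, C=1, D=0, E1 = 1 but E2 = 0.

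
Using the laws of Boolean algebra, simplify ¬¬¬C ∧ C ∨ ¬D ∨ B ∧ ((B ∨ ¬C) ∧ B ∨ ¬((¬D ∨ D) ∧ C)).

¬¬¬C ∧ C ∨ ¬D ∨ B ∧ ((B ∨ ¬C) ∧ B ∨ ¬((¬D ∨ D) ∧ C))
= ¬¬¬C ∧ C ∨ ¬D ∨ B ∧ (B ∨ ¬((¬D ∨ D) ∧ C))   [absorption]
= ¬¬¬C ∧ C ∨ ¬D ∨ B ∧ (B ∨ ¬C)   [complement / identity]
= ¬¬¬C ∧ C ∨ ¬D ∨ B   [absorption]
= ¬C ∧ C ∨ ¬D ∨ B   [double negation]
= ¬D ∨ B   [complement / identity]

¬D ∨ B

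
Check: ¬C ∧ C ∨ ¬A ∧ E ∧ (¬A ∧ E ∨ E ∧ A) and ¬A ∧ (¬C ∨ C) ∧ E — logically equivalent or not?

E1: ¬C ∧ C ∨ ¬A ∧ E ∧ (¬A ∧ E ∨ E ∧ A)
    = ¬A ∧ E ∧ (¬A ∧ E ∨ E ∧ A)   — complement / identity
    = ¬A ∧ E ∧ E   — distribution
    = ¬A ∧ E   — idempotence
E2: ¬A ∧ (¬C ∨ C) ∧ E
    = ¬A ∧ E   — complement / identity
Both reduce to ¬A ∧ E, so they are equivalent.

Yes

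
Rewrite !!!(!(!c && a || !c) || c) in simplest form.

!c

!!!(!(!c && a || !c) || c)
= !!!(!!c || c)   [absorption]
= !!!(c || c)   [double negation]
= !!!c   [idempotence]
= !c   [double negation]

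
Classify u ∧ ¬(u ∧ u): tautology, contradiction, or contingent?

u ∧ ¬(u ∧ u)
= u ∧ ¬u   [idempotence]
= False   [complement]

contradiction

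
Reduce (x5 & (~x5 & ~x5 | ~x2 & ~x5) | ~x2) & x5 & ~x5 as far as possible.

(x5 & (~x5 & ~x5 | ~x2 & ~x5) | ~x2) & x5 & ~x5
= (x5 & ~x5 & (~x5 | ~x2) | ~x2) & x5 & ~x5   — distribution
= (x5 & ~x5 | ~x2) & x5 & ~x5   — absorption
= x5 & ~x5   — absorption
= 0   — complement

0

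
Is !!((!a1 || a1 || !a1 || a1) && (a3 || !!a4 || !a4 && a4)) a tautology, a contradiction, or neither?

neither

!!((!a1 || a1 || !a1 || a1) && (a3 || !!a4 || !a4 && a4))
= !!((!a1 || a1) && (a3 || !!a4 || !a4 && a4))   — idempotence
= !!(a3 || !!a4 || !a4 && a4)   — complement / identity
= !!(a3 || a4 || !a4 && a4)   — double negation
= a3 || a4 || !a4 && a4   — double negation
= a3 || a4   — complement / identity
This depends on a3, a4, so it is not a constant.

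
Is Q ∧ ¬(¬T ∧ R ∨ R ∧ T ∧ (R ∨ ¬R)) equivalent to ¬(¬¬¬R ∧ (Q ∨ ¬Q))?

E1: Q ∧ ¬(¬T ∧ R ∨ R ∧ T ∧ (R ∨ ¬R))
    = Q ∧ ¬(¬T ∧ R ∨ R ∧ T)
    = Q ∧ ¬R
E2: ¬(¬¬¬R ∧ (Q ∨ ¬Q))
    = ¬¬¬¬R
    = ¬¬R
    = R
These differ: at Q=0, R=1, T=0, E1 = 0 but E2 = 1.

No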